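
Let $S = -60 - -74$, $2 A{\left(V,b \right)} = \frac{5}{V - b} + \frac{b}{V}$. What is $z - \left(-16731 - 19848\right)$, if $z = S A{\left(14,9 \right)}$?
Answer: $\frac{73181}{2} \approx 36591.0$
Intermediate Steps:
$A{\left(V,b \right)} = \frac{5}{2 \left(V - b\right)} + \frac{b}{2 V}$ ($A{\left(V,b \right)} = \frac{\frac{5}{V - b} + \frac{b}{V}}{2} = \frac{5}{2 \left(V - b\right)} + \frac{b}{2 V}$)
$S = 14$ ($S = -60 + 74 = 14$)
$z = \frac{23}{2}$ ($z = 14 \frac{- 9^{2} + 5 \cdot 14 + 14 \cdot 9}{2 \cdot 14 \left(14 - 9\right)} = 14 \cdot \frac{1}{2} \cdot \frac{1}{14} \frac{1}{14 - 9} \left(\left(-1\right) 81 + 70 + 126\right) = 14 \cdot \frac{1}{2} \cdot \frac{1}{14} \cdot \frac{1}{5} \left(-81 + 70 + 126\right) = 14 \cdot \frac{1}{2} \cdot \frac{1}{14} \cdot \frac{1}{5} \cdot 115 = 14 \cdot \frac{23}{28} = \frac{23}{2} \approx 11.5$)
$z - \left(-16731 - 19848\right) = \frac{23}{2} - \left(-16731 - 19848\right) = \frac{23}{2} - -36579 = \frac{23}{2} + 36579 = \frac{73181}{2}$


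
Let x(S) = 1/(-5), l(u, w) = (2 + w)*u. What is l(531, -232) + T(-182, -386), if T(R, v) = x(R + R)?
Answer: -610651/5 ≈ -1.2213e+5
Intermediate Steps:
l(u, w) = u*(2 + w)
x(S) = -1/5
T(R, v) = -1/5
l(531, -232) + T(-182, -386) = 531*(2 - 232) - 1/5 = 531*(-230) - 1/5 = -122130 - 1/5 = -610651/5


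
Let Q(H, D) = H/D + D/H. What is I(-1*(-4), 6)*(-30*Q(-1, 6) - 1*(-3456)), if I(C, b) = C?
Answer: 14564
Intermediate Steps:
Q(H, D) = D/H + H/D
I(-1*(-4), 6)*(-30*Q(-1, 6) - 1*(-3456)) = (-1*(-4))*(-30*(6/(-1) - 1/6) - 1*(-3456)) = 4*(-30*(6*(-1) - 1*⅙) + 3456) = 4*(-30*(-6 - ⅙) + 3456) = 4*(-30*(-37/6) + 3456) = 4*(185 + 3456) = 4*3641 = 14564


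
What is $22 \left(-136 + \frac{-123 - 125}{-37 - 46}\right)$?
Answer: $- \frac{242880}{83} \approx -2926.3$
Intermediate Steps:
$22 \left(-136 + \frac{-123 - 125}{-37 - 46}\right) = 22 \left(-136 - \frac{248}{-83}\right) = 22 \left(-136 - - \frac{248}{83}\right) = 22 \left(-136 + \frac{248}{83}\right) = 22 \left(- \frac{11040}{83}\right) = - \frac{242880}{83}$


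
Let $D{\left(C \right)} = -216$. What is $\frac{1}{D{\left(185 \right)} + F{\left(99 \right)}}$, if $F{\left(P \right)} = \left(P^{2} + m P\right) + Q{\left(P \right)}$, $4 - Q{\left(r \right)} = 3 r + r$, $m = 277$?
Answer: $\frac{1}{36616} \approx 2.731 \cdot 10^{-5}$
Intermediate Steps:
$Q{\left(r \right)} = 4 - 4 r$ ($Q{\left(r \right)} = 4 - \left(3 r + r\right) = 4 - 4 r$)
$F{\left(P \right)} = 4 + P^{2} + 273 P$ ($F{\left(P \right)} = \left(P^{2} + 277 P\right) - \left(-4 + 4 P\right) = 4 + P^{2} + 273 P$)
$\frac{1}{D{\left(185 \right)} + F{\left(99 \right)}} = \frac{1}{-216 + \left(4 + 99^{2} + 273 \cdot 99\right)} = \frac{1}{-216 + \left(4 + 9801 + 27027\right)} = \frac{1}{-216 + 36832} = \frac{1}{36616}$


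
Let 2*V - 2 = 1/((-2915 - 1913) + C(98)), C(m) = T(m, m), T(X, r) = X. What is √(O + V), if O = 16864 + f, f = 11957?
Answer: √644831721435/4730 ≈ 169.77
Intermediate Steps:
C(m) = m
O = 28821 (O = 16864 + 11957 = 28821)
V = 9459/9460 (V = 1 + 1/(2*((-2915 - 1913) + 98)) = 1 + 1/(2*(-4828 + 98)) = 1 + (½)/(-4730) = 1 + (½)*(-1/4730) = 1 - 1/9460 = 9459/9460 ≈ 0.99989)
√(O + V) = √(28821 + 9459/9460) = √(272656119/9460) = √644831721435/4730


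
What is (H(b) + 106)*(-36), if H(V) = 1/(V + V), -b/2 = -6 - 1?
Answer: -26721/7 ≈ -3817.3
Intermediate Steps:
b = 14 (b = -2*(-6 - 1) = -2*(-7) = 14)
H(V) = 1/(2*V)
(H(b) + 106)*(-36) = ((1/2)/14 + 106)*(-36) = ((1/2)*(1/14) + 106)*(-36) = (1/28 + 106)*(-36) = (2969/28)*(-36) = -26721/7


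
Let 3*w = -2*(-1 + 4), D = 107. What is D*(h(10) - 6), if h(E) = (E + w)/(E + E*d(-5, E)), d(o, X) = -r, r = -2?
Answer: -9202/15 ≈ -613.47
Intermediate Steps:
w = -2 (w = (-2*(-1 + 4))/3 = (-2*3)/3 = (1/3)*(-6) = -2)
d(o, X) = 2 (d(o, X) = -1*(-2) = 2)
h(E) = (-2 + E)/(3*E) (h(E) = (E - 2)/(E + E*2) = (-2 + E)/(E + 2*E) = (-2 + E)/((3*E)) = (-2 + E)*(1/(3*E)) = (-2 + E)/(3*E))
D*(h(10) - 6) = 107*((1/3)*(-2 + 10)/10 - 6) = 107*((1/3)*(1/10)*8 - 6) = 107*(4/15 - 6) = 107*(-86/15) = -9202/15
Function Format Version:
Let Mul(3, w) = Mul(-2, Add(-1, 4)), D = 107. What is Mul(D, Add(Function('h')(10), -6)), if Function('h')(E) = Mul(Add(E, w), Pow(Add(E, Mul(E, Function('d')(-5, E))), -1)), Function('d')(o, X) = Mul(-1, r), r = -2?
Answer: Rational(-9202, 15) ≈ -613.47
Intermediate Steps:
w = -2 (w = Mul(Rational(1, 3), Mul(-2, Add(-1, 4))) = Mul(Rational(1, 3), Mul(-2, 3)) = Mul(Rational(1, 3), -6) = -2)
Function('d')(o, X) = 2 (Function('d')(o, X) = Mul(-1, -2) = 2)
Function('h')(E) = Mul(Rational(1, 3), Pow(E, -1), Add(-2, E)) (Function('h')(E) = Mul(Add(E, -2), Pow(Add(E, Mul(E, 2)), -1)) = Mul(Add(-2, E), Pow(Add(E, Mul(2, E)), -1)) = Mul(Add(-2, E), Pow(Mul(3, E), -1)) = Mul(Add(-2, E), Mul(Rational(1, 3), Pow(E, -1))) = Mul(Rational(1, 3), Pow(E, -1), Add(-2, E)))
Mul(D, Add(Function('h')(10), -6)) = Mul(107, Add(Mul(Rational(1, 3), Pow(10, -1), Add(-2, 10)), -6)) = Mul(107, Add(Mul(Rational(1, 3), Rational(1, 10), 8), -6)) = Mul(107, Add(Rational(4, 15), -6)) = Mul(107, Rational(-86, 15)) = Rational(-9202, 15)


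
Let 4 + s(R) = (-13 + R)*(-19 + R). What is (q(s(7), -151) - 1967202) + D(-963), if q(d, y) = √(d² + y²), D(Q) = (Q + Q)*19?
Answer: -2003796 + 5*√1097 ≈ -2.0036e+6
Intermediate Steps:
s(R) = -4 + (-19 + R)*(-13 + R) (s(R) = -4 + (-13 + R)*(-19 + R) = -4 + (-19 + R)*(-13 + R))
D(Q) = 38*Q (D(Q) = (2*Q)*19 = 38*Q)
(q(s(7), -151) - 1967202) + D(-963) = (√((243 + 7² - 32*7)² + (-151)²) - 1967202) + 38*(-963) = (√((243 + 49 - 224)² + 22801) - 1967202) - 36594 = (√(68² + 22801) - 1967202) - 36594 = (√(4624 + 22801) - 1967202) - 36594 = (√27425 - 1967202) - 36594 = (5*√1097 - 1967202) - 36594 = (-1967202 + 5*√1097) - 36594 = -2003796 + 5*√1097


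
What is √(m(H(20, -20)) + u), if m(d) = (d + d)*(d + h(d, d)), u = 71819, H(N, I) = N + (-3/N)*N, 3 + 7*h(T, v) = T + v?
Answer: √3554831/7 ≈ 269.35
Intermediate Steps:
h(T, v) = -3/7 + T/7 + v/7 (h(T, v) = -3/7 + (T + v)/7 = -3/7 + (T/7 + v/7) = -3/7 + T/7 + v/7)
H(N, I) = -3 + N (H(N, I) = N - 3 = -3 + N)
m(d) = 2*d*(-3/7 + 9*d/7) (m(d) = (d + d)*(d + (-3/7 + d/7 + d/7)) = (2*d)*(d + (-3/7 + 2*d/7)) = (2*d)*(-3/7 + 9*d/7) = 2*d*(-3/7 + 9*d/7))
√(m(H(20, -20)) + u) = √(6*(-3 + 20)*(-1 + 3*(-3 + 20))/7 + 71819) = √((6/7)*17*(-1 + 3*17) + 71819) = √((6/7)*17*(-1 + 51) + 71819) = √((6/7)*17*50 + 71819) = √(5100/7 + 71819) = √(507833/7) = √3554831/7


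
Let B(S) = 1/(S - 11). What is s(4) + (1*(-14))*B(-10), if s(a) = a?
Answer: 14/3 ≈ 4.6667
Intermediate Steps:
B(S) = 1/(-11 + S)
s(4) + (1*(-14))*B(-10) = 4 + (1*(-14))/(-11 - 10) = 4 - 14/(-21) = 4 - 14*(-1/21) = 4 + ⅔ = 14/3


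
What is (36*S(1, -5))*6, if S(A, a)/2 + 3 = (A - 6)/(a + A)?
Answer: -756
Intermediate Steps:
S(A, a) = -6 + 2*(-6 + A)/(A + a) (S(A, a) = -6 + 2*((A - 6)/(a + A)) = -6 + 2*((-6 + A)/(A + a)) = -6 + 2*(-6 + A)/(A + a))
(36*S(1, -5))*6 = (36*(2*(-6 - 3*(-5) - 2*1)/(1 - 5)))*6 = (36*(2*(-6 + 15 - 2)/(-4)))*6 = (36*(2*(-¼)*7))*6 = (36*(-7/2))*6 = -126*6 = -756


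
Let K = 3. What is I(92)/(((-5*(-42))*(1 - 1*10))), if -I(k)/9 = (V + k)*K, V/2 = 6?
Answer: 52/35 ≈ 1.4857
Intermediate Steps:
V = 12 (V = 2*6 = 12)
I(k) = -324 - 27*k (I(k) = -9*(12 + k)*3 = -9*(36 + 3*k) = -324 - 27*k)
I(92)/(((-5*(-42))*(1 - 1*10))) = (-324 - 27*92)/(((-5*(-42))*(1 - 1*10))) = (-324 - 2484)/((210*(1 - 10))) = -2808/(210*(-9)) = -2808/(-1890) = -2808*(-1/1890) = 52/35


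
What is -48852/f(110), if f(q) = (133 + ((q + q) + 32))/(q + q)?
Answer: -195408/7 ≈ -27915.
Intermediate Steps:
f(q) = (165 + 2*q)/(2*q) (f(q) = (133 + (2*q + 32))/((2*q)) = (133 + (32 + 2*q))*(1/(2*q)) = (165 + 2*q)*(1/(2*q)) = (165 + 2*q)/(2*q))
-48852/f(110) = -48852*110/(165/2 + 110) = -48852/((1/110)*(385/2)) = -48852/7/4 = -48852*4/7 = -195408/7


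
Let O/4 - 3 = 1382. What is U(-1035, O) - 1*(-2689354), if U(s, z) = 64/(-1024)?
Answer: 43029663/16 ≈ 2.6894e+6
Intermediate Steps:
O = 5540 (O = 12 + 4*1382 = 12 + 5528 = 5540)
U(s, z) = -1/16 (U(s, z) = 64*(-1/1024) = -1/16)
U(-1035, O) - 1*(-2689354) = -1/16 - 1*(-2689354) = -1/16 + 2689354 = 43029663/16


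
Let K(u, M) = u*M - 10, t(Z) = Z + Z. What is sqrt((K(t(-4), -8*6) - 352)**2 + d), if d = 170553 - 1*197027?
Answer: I*sqrt(25990) ≈ 161.21*I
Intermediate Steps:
d = -26474 (d = 170553 - 197027 = -26474)
t(Z) = 2*Z
K(u, M) = -10 + M*u (K(u, M) = M*u - 10 = -10 + M*u)
sqrt((K(t(-4), -8*6) - 352)**2 + d) = sqrt(((-10 + (-8*6)*(2*(-4))) - 352)**2 - 26474) = sqrt(((-10 - 48*(-8)) - 352)**2 - 26474) = sqrt(((-10 + 384) - 352)**2 - 26474) = sqrt((374 - 352)**2 - 26474) = sqrt(22**2 - 26474) = sqrt(484 - 26474) = sqrt(-25990) = I*sqrt(25990)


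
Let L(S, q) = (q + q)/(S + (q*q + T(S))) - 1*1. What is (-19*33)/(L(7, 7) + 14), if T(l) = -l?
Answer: -1463/31 ≈ -47.194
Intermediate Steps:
L(S, q) = -1 + 2/q (L(S, q) = (q + q)/(S + (q*q - S)) - 1*1 = (2*q)/(S + (q² - S)) - 1 = (2*q)/(q²) - 1 = (2*q)/q² - 1 = 2/q - 1 = -1 + 2/q)
(-19*33)/(L(7, 7) + 14) = (-19*33)/((2 - 1*7)/7 + 14) = -627/((2 - 7)/7 + 14) = -627/((⅐)*(-5) + 14) = -627/(-5/7 + 14) = -627/93/7 = -627*7/93 = -1463/31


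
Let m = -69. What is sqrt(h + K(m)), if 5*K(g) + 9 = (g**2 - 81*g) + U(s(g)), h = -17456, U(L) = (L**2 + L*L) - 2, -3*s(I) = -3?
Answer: I*sqrt(384695)/5 ≈ 124.05*I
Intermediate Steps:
s(I) = 1 (s(I) = -1/3*(-3) = 1)
U(L) = -2 + 2*L**2 (U(L) = (L**2 + L**2) - 2 = 2*L**2 - 2 = -2 + 2*L**2)
K(g) = -9/5 - 81*g/5 + g**2/5 (K(g) = -9/5 + ((g**2 - 81*g) + (-2 + 2*1**2))/5 = -9/5 + ((g**2 - 81*g) + (-2 + 2*1))/5 = -9/5 + ((g**2 - 81*g) + (-2 + 2))/5 = -9/5 + ((g**2 - 81*g) + 0)/5 = -9/5 + (g**2 - 81*g)/5 = -9/5 + (-81*g/5 + g**2/5) = -9/5 - 81*g/5 + g**2/5)
sqrt(h + K(m)) = sqrt(-17456 + (-9/5 - 81/5*(-69) + (1/5)*(-69)**2)) = sqrt(-17456 + (-9/5 + 5589/5 + (1/5)*4761)) = sqrt(-17456 + (-9/5 + 5589/5 + 4761/5)) = sqrt(-17456 + 10341/5) = sqrt(-76939/5) = I*sqrt(384695)/5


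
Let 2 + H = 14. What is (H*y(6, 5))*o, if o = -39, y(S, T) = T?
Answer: -2340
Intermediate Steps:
H = 12 (H = -2 + 14 = 12)
(H*y(6, 5))*o = (12*5)*(-39) = 60*(-39) = -2340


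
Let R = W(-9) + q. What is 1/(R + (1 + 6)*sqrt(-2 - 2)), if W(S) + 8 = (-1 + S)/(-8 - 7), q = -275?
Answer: -363/102739 - 18*I/102739 ≈ -0.0035332 - 0.0001752*I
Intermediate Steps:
W(S) = -119/15 - S/15 (W(S) = -8 + (-1 + S)/(-8 - 7) = -8 + (-1 + S)/(-15) = -8 + (-1 + S)*(-1/15) = -8 + (1/15 - S/15) = -119/15 - S/15)
R = -847/3 (R = (-119/15 - 1/15*(-9)) - 275 = (-119/15 + 3/5) - 275 = -22/3 - 275 = -847/3 ≈ -282.33)
1/(R + (1 + 6)*sqrt(-2 - 2)) = 1/(-847/3 + (1 + 6)*sqrt(-2 - 2)) = 1/(-847/3 + 7*sqrt(-4)) = 1/(-847/3 + 7*(2*I)) = 1/(-847/3 + 14*I) = 9*(-847/3 - 14*I)/719173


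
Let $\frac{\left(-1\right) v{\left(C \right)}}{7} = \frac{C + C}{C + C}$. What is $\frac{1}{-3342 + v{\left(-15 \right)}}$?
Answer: $- \frac{1}{3349} \approx -0.0002986$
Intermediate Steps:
$v{\left(C \right)} = -7$ ($v{\left(C \right)} = - 7 \frac{C + C}{C + C} = - 7 \frac{2 C}{2 C} = - 7 \cdot 2 C \frac{1}{2 C} = \left(-7\right) 1 = -7$)
$\frac{1}{-3342 + v{\left(-15 \right)}} = \frac{1}{-3342 - 7} = \frac{1}{-3349} = - \frac{1}{3349}$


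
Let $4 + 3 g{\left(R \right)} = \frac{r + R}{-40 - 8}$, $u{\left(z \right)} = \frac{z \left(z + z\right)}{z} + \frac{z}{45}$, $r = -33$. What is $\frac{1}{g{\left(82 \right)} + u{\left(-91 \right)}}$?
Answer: $- \frac{240}{44567} \approx -0.0053852$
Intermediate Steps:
$u{\left(z \right)} = \frac{91 z}{45}$ ($u{\left(z \right)} = \frac{z 2 z}{z} + z \frac{1}{45} = \frac{2 z^{2}}{z} + \frac{z}{45} = 2 z + \frac{z}{45} = \frac{91 z}{45}$)
$g{\left(R \right)} = - \frac{53}{48} - \frac{R}{144}$ ($g{\left(R \right)} = - \frac{4}{3} + \frac{\left(-33 + R\right) \frac{1}{-40 - 8}}{3} = - \frac{4}{3} + \frac{\left(-33 + R\right) \frac{1}{-48}}{3} = - \frac{4}{3} + \frac{\left(-33 + R\right) \left(- \frac{1}{48}\right)}{3} = - \frac{4}{3} + \frac{\frac{11}{16} - \frac{R}{48}}{3} = - \frac{4}{3} - \left(- \frac{11}{48} + \frac{R}{144}\right) = - \frac{53}{48} - \frac{R}{144}$)
$\frac{1}{g{\left(82 \right)} + u{\left(-91 \right)}} = \frac{1}{\left(- \frac{53}{48} - \frac{41}{72}\right) + \frac{91}{45} \left(-91\right)} = \frac{1}{\left(- \frac{53}{48} - \frac{41}{72}\right) - \frac{8281}{45}} = \frac{1}{- \frac{241}{144} - \frac{8281}{45}} = \frac{1}{- \frac{44567}{240}} = - \frac{240}{44567}$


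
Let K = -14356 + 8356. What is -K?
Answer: 6000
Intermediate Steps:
K = -6000
-K = -1*(-6000) = 6000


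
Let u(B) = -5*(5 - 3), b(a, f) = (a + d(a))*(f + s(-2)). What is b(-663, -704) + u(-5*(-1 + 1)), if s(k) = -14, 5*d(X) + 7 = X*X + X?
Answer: -312749362/5 ≈ -6.2550e+7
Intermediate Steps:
d(X) = -7/5 + X/5 + X**2/5 (d(X) = -7/5 + (X*X + X)/5 = -7/5 + (X**2 + X)/5 = -7/5 + (X + X**2)/5 = -7/5 + (X/5 + X**2/5) = -7/5 + X/5 + X**2/5)
b(a, f) = (-14 + f)*(-7/5 + a**2/5 + 6*a/5) (b(a, f) = (a + (-7/5 + a/5 + a**2/5))*(f - 14) = (-7/5 + a**2/5 + 6*a/5)*(-14 + f) = (-14 + f)*(-7/5 + a**2/5 + 6*a/5))
u(B) = -10 (u(B) = -5*2 = -10)
b(-663, -704) + u(-5*(-1 + 1)) = (98/5 - 84/5*(-663) - 14/5*(-663)**2 - 663*(-704) + (1/5)*(-704)*(-7 - 663 + (-663)**2)) - 10 = (98/5 + 55692/5 - 14/5*439569 + 466752 + (1/5)*(-704)*(-7 - 663 + 439569)) - 10 = (98/5 + 55692/5 - 6153966/5 + 466752 + (1/5)*(-704)*438899) - 10 = (98/5 + 55692/5 - 6153966/5 + 466752 - 308984896/5) - 10 = -312749312/5 - 10 = -312749362/5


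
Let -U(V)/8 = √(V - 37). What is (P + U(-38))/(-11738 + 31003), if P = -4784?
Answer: -4784/19265 - 8*I*√3/3853 ≈ -0.24833 - 0.0035963*I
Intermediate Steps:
U(V) = -8*√(-37 + V) (U(V) = -8*√(V - 37) = -8*√(-37 + V))
(P + U(-38))/(-11738 + 31003) = (-4784 - 8*√(-37 - 38))/(-11738 + 31003) = (-4784 - 40*I*√3)/19265 = (-4784 - 40*I*√3)*(1/19265) = -4784/19265 - 8*I*√3/3853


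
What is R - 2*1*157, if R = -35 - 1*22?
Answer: -371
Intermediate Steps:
R = -57 (R = -35 - 22 = -57)
R - 2*1*157 = -57 - 2*1*157 = -57 - 2*157 = -57 - 314 = -371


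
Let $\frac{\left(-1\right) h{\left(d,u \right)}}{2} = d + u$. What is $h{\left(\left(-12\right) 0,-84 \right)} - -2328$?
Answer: $2496$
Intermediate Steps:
$h{\left(d,u \right)} = - 2 d - 2 u$ ($h{\left(d,u \right)} = - 2 \left(d + u\right) = - 2 d - 2 u$)
$h{\left(\left(-12\right) 0,-84 \right)} - -2328 = \left(- 2 \left(\left(-12\right) 0\right) - -168\right) - -2328 = \left(\left(-2\right) 0 + 168\right) + 2328 = \left(0 + 168\right) + 2328 = 168 + 2328 = 2496$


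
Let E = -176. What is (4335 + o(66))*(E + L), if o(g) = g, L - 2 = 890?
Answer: 3151116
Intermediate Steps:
L = 892 (L = 2 + 890 = 892)
(4335 + o(66))*(E + L) = (4335 + 66)*(-176 + 892) = 4401*716 = 3151116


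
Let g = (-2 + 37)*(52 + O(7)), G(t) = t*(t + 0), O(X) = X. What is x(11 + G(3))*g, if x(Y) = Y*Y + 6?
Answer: 838390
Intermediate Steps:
G(t) = t² (G(t) = t*t = t²)
x(Y) = 6 + Y² (x(Y) = Y² + 6 = 6 + Y²)
g = 2065 (g = (-2 + 37)*(52 + 7) = 35*59 = 2065)
x(11 + G(3))*g = (6 + (11 + 3²)²)*2065 = (6 + (11 + 9)²)*2065 = (6 + 20²)*2065 = (6 + 400)*2065 = 406*2065 = 838390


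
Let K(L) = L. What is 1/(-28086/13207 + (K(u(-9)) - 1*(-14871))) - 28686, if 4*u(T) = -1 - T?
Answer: -5633919629543/196399625 ≈ -28686.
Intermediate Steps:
u(T) = -1/4 - T/4 (u(T) = (-1 - T)/4 = -1/4 - T/4)
1/(-28086/13207 + (K(u(-9)) - 1*(-14871))) - 28686 = 1/(-28086/13207 + ((-1/4 - 1/4*(-9)) - 1*(-14871))) - 28686 = 1/(-28086*1/13207 + ((-1/4 + 9/4) + 14871)) - 28686 = 1/(-28086/13207 + (2 + 14871)) - 28686 = 1/(-28086/13207 + 14873) - 28686 = 1/(196399625/13207) - 28686 = 13207/196399625 - 28686 = -5633919629543/196399625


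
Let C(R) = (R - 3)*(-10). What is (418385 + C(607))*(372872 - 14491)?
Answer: 147776613445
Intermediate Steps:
C(R) = 30 - 10*R (C(R) = (-3 + R)*(-10) = 30 - 10*R)
(418385 + C(607))*(372872 - 14491) = (418385 + (30 - 10*607))*(372872 - 14491) = (418385 + (30 - 6070))*358381 = (418385 - 6040)*358381 = 412345*358381 = 147776613445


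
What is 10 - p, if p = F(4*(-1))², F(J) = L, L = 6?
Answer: -26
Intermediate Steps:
F(J) = 6
p = 36 (p = 6² = 36)
10 - p = 10 - 1*36 = 10 - 36 = -26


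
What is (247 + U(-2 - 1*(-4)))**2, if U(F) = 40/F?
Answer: 71289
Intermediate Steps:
(247 + U(-2 - 1*(-4)))**2 = (247 + 40/(-2 - 1*(-4)))**2 = (247 + 40/(-2 + 4))**2 = (247 + 40/2)**2 = (247 + 40*(1/2))**2 = (247 + 20)**2 = 267**2 = 71289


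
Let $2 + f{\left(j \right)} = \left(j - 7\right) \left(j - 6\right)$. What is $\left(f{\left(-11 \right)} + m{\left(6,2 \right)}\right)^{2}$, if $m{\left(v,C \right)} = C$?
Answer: $93636$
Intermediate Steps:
$f{\left(j \right)} = -2 + \left(-7 + j\right) \left(-6 + j\right)$ ($f{\left(j \right)} = -2 + \left(j - 7\right) \left(j - 6\right) = -2 + \left(j - 7\right) \left(-6 + j\right) = -2 + \left(-7 + j\right) \left(-6 + j\right)$)
$\left(f{\left(-11 \right)} + m{\left(6,2 \right)}\right)^{2} = \left(\left(40 + \left(-11\right)^{2} - -143\right) + 2\right)^{2} = \left(\left(40 + 121 + 143\right) + 2\right)^{2} = \left(304 + 2\right)^{2} = 306^{2} = 93636$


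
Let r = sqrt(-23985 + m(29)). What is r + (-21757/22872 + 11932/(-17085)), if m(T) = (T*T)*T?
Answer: -214875683/130256040 + 2*sqrt(101) ≈ 18.450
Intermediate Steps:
m(T) = T**3 (m(T) = T**2*T = T**3)
r = 2*sqrt(101) (r = sqrt(-23985 + 29**3) = sqrt(-23985 + 24389) = sqrt(404) = 2*sqrt(101) ≈ 20.100)
r + (-21757/22872 + 11932/(-17085)) = 2*sqrt(101) + (-21757/22872 + 11932/(-17085)) = 2*sqrt(101) + (-21757*1/22872 + 11932*(-1/17085)) = 2*sqrt(101) + (-21757/22872 - 11932/17085) = 2*sqrt(101) - 214875683/130256040 = -214875683/130256040 + 2*sqrt(101)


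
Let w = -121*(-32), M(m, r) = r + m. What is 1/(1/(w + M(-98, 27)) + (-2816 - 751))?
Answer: -3801/13558166 ≈ -0.00028035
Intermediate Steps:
M(m, r) = m + r
w = 3872
1/(1/(w + M(-98, 27)) + (-2816 - 751)) = 1/(1/(3872 + (-98 + 27)) + (-2816 - 751)) = 1/(1/(3872 - 71) - 3567) = 1/(1/3801 - 3567) = 1/(-13558166/3801) = -3801/13558166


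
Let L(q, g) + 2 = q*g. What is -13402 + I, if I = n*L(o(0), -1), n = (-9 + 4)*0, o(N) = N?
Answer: -13402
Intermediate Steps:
L(q, g) = -2 + g*q (L(q, g) = -2 + q*g = -2 + g*q)
n = 0 (n = -5*0 = 0)
I = 0 (I = 0*(-2 - 1*0) = 0*(-2 + 0) = 0*(-2) = 0)
-13402 + I = -13402 + 0 = -13402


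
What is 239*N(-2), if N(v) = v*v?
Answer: 956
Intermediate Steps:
N(v) = v²
239*N(-2) = 239*(-2)² = 239*4 = 956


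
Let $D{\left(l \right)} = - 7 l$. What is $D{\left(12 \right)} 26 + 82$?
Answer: $-2102$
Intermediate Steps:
$D{\left(12 \right)} 26 + 82 = \left(-7\right) 12 \cdot 26 + 82 = \left(-84\right) 26 + 82 = -2184 + 82 = -2102$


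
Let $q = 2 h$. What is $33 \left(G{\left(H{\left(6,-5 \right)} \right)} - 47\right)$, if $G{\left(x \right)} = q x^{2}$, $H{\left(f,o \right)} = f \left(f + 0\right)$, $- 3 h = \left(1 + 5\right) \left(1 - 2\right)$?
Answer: $169521$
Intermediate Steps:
$h = 2$ ($h = - \frac{\left(1 + 5\right) \left(1 - 2\right)}{3} = - \frac{6 \left(-1\right)}{3} = \left(- \frac{1}{3}\right) \left(-6\right) = 2$)
$H{\left(f,o \right)} = f^{2}$ ($H{\left(f,o \right)} = f f = f^{2}$)
$q = 4$ ($q = 2 \cdot 2 = 4$)
$G{\left(x \right)} = 4 x^{2}$
$33 \left(G{\left(H{\left(6,-5 \right)} \right)} - 47\right) = 33 \left(4 \left(6^{2}\right)^{2} - 47\right) = 33 \left(4 \cdot 36^{2} - 47\right) = 33 \left(4 \cdot 1296 - 47\right) = 33 \left(5184 - 47\right) = 33 \cdot 5137 = 169521$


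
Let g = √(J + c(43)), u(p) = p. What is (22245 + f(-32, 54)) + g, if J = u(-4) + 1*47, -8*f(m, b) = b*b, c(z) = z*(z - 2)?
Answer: 43761/2 + √1806 ≈ 21923.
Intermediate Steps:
c(z) = z*(-2 + z)
f(m, b) = -b²/8 (f(m, b) = -b*b/8 = -b²/8)
J = 43 (J = -4 + 1*47 = -4 + 47 = 43)
g = √1806 (g = √(43 + 43*(-2 + 43)) = √(43 + 43*41) = √(43 + 1763) = √1806 ≈ 42.497)
(22245 + f(-32, 54)) + g = (22245 - ⅛*54²) + √1806 = (22245 - ⅛*2916) + √1806 = (22245 - 729/2) + √1806 = 43761/2 + √1806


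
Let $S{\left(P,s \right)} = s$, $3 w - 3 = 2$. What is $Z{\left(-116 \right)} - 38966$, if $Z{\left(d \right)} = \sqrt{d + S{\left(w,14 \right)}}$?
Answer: $-38966 + i \sqrt{102} \approx -38966.0 + 10.1 i$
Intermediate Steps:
$w = \frac{5}{3}$ ($w = 1 + \frac{1}{3} \cdot 2 = 1 + \frac{2}{3} = \frac{5}{3} \approx 1.6667$)
$Z{\left(d \right)} = \sqrt{14 + d}$ ($Z{\left(d \right)} = \sqrt{d + 14} = \sqrt{14 + d}$)
$Z{\left(-116 \right)} - 38966 = \sqrt{14 - 116} - 38966 = \sqrt{-102} - 38966 = i \sqrt{102} - 38966 = -38966 + i \sqrt{102}$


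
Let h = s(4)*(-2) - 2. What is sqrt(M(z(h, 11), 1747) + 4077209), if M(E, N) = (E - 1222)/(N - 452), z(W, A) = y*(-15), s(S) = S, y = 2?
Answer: sqrt(6837579801885)/1295 ≈ 2019.2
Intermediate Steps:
h = -10 (h = 4*(-2) - 2 = -8 - 2 = -10)
z(W, A) = -30 (z(W, A) = 2*(-15) = -30)
M(E, N) = (-1222 + E)/(-452 + N)
sqrt(M(z(h, 11), 1747) + 4077209) = sqrt((-1222 - 30)/(-452 + 1747) + 4077209) = sqrt(-1252/1295 + 4077209) = sqrt(5279984403/1295) = sqrt(6837579801885)/1295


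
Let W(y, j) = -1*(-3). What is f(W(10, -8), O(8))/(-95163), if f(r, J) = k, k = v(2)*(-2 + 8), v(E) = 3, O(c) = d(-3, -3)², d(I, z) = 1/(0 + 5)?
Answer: -6/31721 ≈ -0.00018915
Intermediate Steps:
d(I, z) = ⅕ (d(I, z) = 1/5 = ⅕)
O(c) = 1/25 (O(c) = (⅕)² = 1/25)
W(y, j) = 3
k = 18 (k = 3*(-2 + 8) = 3*6 = 18)
f(r, J) = 18
f(W(10, -8), O(8))/(-95163) = 18/(-95163) = 18*(-1/95163) = -6/31721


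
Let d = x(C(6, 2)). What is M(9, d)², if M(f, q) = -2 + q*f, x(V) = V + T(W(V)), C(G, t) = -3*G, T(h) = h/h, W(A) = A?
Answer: 24025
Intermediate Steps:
T(h) = 1
x(V) = 1 + V (x(V) = V + 1 = 1 + V)
d = -17 (d = 1 - 3*6 = 1 - 18 = -17)
M(f, q) = -2 + f*q
M(9, d)² = (-2 + 9*(-17))² = (-2 - 153)² = (-155)² = 24025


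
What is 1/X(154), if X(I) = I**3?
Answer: 1/3652264 ≈ 2.7380e-7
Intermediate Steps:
1/X(154) = 1/(154**3) = 1/3652264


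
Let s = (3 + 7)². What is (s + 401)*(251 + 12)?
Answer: 131763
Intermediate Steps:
s = 100 (s = 10² = 100)
(s + 401)*(251 + 12) = (100 + 401)*(251 + 12) = 501*263 = 131763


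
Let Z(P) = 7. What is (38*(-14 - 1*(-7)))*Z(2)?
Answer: -1862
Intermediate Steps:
(38*(-14 - 1*(-7)))*Z(2) = (38*(-14 - 1*(-7)))*7 = (38*(-14 + 7))*7 = (38*(-7))*7 = -266*7 = -1862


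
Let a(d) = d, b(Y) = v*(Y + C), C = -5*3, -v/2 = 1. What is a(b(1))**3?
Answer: 21952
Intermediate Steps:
v = -2 (v = -2*1 = -2)
C = -15
b(Y) = 30 - 2*Y (b(Y) = -2*(Y - 15) = -2*(-15 + Y) = 30 - 2*Y)
a(b(1))**3 = (30 - 2*1)**3 = (30 - 2)**3 = 28**3 = 21952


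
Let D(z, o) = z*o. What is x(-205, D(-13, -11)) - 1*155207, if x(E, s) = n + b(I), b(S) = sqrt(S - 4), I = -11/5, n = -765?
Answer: -155972 + I*sqrt(155)/5 ≈ -1.5597e+5 + 2.49*I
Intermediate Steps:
I = -11/5 (I = -11*1/5 = -11/5 ≈ -2.2000)
D(z, o) = o*z
b(S) = sqrt(-4 + S)
x(E, s) = -765 + I*sqrt(155)/5 (x(E, s) = -765 + sqrt(-4 - 11/5) = -765 + sqrt(-31/5) = -765 + I*sqrt(155)/5)
x(-205, D(-13, -11)) - 1*155207 = (-765 + I*sqrt(155)/5) - 1*155207 = (-765 + I*sqrt(155)/5) - 155207 = -155972 + I*sqrt(155)/5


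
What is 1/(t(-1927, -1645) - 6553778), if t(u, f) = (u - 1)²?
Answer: -1/2836594 ≈ -3.5254e-7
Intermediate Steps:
t(u, f) = (-1 + u)²
1/(t(-1927, -1645) - 6553778) = 1/((-1 - 1927)² - 6553778) = 1/((-1928)² - 6553778) = 1/(3717184 - 6553778) = 1/(-2836594) = -1/2836594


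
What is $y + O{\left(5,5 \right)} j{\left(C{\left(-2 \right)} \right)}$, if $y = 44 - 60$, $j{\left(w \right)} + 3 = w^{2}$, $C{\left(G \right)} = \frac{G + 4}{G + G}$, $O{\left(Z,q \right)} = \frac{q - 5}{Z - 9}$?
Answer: $-16$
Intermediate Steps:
$O{\left(Z,q \right)} = \frac{-5 + q}{-9 + Z}$
$C{\left(G \right)} = \frac{4 + G}{2 G}$
$j{\left(w \right)} = -3 + w^{2}$
$y = -16$ ($y = 44 - 60 = -16$)
$y + O{\left(5,5 \right)} j{\left(C{\left(-2 \right)} \right)} = -16 + \frac{-5 + 5}{-9 + 5} \left(-3 + \left(\frac{4 - 2}{2 \left(-2\right)}\right)^{2}\right) = -16 + \frac{1}{-4} \cdot 0 \left(-3 + \left(\frac{1}{2} \left(- \frac{1}{2}\right) 2\right)^{2}\right) = -16 + \left(- \frac{1}{4}\right) 0 \left(-3 + \left(- \frac{1}{2}\right)^{2}\right) = -16 + 0 \left(-3 + \frac{1}{4}\right) = -16 + 0 \left(- \frac{11}{4}\right) = -16 + 0 = -16$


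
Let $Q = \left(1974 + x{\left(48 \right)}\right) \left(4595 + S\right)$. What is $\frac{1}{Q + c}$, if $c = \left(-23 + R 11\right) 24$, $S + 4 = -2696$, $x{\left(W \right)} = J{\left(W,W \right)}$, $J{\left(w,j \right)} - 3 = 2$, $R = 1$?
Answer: $\frac{1}{3749917} \approx 2.6667 \cdot 10^{-7}$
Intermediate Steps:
$J{\left(w,j \right)} = 5$ ($J{\left(w,j \right)} = 3 + 2 = 5$)
$x{\left(W \right)} = 5$
$S = -2700$ ($S = -4 - 2696 = -2700$)
$Q = 3750205$ ($Q = \left(1974 + 5\right) \left(4595 - 2700\right) = 1979 \cdot 1895 = 3750205$)
$c = -288$ ($c = \left(-23 + 1 \cdot 11\right) 24 = \left(-23 + 11\right) 24 = \left(-12\right) 24 = -288$)
$\frac{1}{Q + c} = \frac{1}{3750205 - 288} = \frac{1}{3749917}$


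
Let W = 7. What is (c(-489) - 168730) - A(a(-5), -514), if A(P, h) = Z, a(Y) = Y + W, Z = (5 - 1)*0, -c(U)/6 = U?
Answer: -165796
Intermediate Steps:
c(U) = -6*U
Z = 0 (Z = 4*0 = 0)
a(Y) = 7 + Y (a(Y) = Y + 7 = 7 + Y)
A(P, h) = 0
(c(-489) - 168730) - A(a(-5), -514) = (-6*(-489) - 168730) - 1*0 = (2934 - 168730) + 0 = -165796 + 0 = -165796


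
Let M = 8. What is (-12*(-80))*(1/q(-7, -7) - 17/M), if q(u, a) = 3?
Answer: -1720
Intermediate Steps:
(-12*(-80))*(1/q(-7, -7) - 17/M) = (-12*(-80))*(1/3 - 17/8) = 960*(1*(1/3) - 17*1/8) = 960*(1/3 - 17/8) = 960*(-43/24) = -1720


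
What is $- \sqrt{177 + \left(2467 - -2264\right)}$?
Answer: $- 2 \sqrt{1227} \approx -70.057$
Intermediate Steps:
$- \sqrt{177 + \left(2467 - -2264\right)} = - \sqrt{177 + \left(2467 + 2264\right)} = - \sqrt{177 + 4731} = - \sqrt{4908} = - 2 \sqrt{1227}$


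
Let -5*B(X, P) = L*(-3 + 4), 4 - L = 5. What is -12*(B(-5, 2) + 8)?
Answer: -492/5 ≈ -98.400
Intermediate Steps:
L = -1 (L = 4 - 1*5 = 4 - 5 = -1)
B(X, P) = ⅕ (B(X, P) = -(-1)*(-3 + 4)/5 = -(-1)/5 = -⅕*(-1) = ⅕)
-12*(B(-5, 2) + 8) = -12*(⅕ + 8) = -12*41/5 = -492/5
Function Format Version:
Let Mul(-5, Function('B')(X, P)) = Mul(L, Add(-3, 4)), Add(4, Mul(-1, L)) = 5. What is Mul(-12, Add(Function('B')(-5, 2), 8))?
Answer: Rational(-492, 5) ≈ -98.400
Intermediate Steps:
L = -1 (L = Add(4, Mul(-1, 5)) = Add(4, -5) = -1)
Function('B')(X, P) = Rational(1, 5) (Function('B')(X, P) = Mul(Rational(-1, 5), Mul(-1, Add(-3, 4))) = Mul(Rational(-1, 5), Mul(-1, 1)) = Mul(Rational(-1, 5), -1) = Rational(1, 5))
Mul(-12, Add(Function('B')(-5, 2), 8)) = Mul(-12, Add(Rational(1, 5), 8)) = Mul(-12, Rational(41, 5)) = Rational(-492, 5)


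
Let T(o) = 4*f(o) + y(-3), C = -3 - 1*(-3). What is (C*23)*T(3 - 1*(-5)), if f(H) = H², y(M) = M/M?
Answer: 0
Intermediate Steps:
C = 0 (C = -3 + 3 = 0)
y(M) = 1
T(o) = 1 + 4*o² (T(o) = 4*o² + 1 = 1 + 4*o²)
(C*23)*T(3 - 1*(-5)) = (0*23)*(1 + 4*(3 - 1*(-5))²) = 0*(1 + 4*(3 + 5)²) = 0*(1 + 4*8²) = 0*(1 + 4*64) = 0*(1 + 256) = 0*257 = 0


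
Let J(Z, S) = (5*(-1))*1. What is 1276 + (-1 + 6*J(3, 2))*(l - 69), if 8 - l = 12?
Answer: 3539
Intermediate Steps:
J(Z, S) = -5 (J(Z, S) = -5*1 = -5)
l = -4 (l = 8 - 1*12 = 8 - 12 = -4)
1276 + (-1 + 6*J(3, 2))*(l - 69) = 1276 + (-1 + 6*(-5))*(-4 - 69) = 1276 + (-1 - 30)*(-73) = 1276 - 31*(-73) = 1276 + 2263 = 3539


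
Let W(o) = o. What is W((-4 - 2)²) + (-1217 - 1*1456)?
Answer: -2637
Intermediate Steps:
W((-4 - 2)²) + (-1217 - 1*1456) = (-4 - 2)² + (-1217 - 1*1456) = (-6)² + (-1217 - 1456) = 36 - 2673 = -2637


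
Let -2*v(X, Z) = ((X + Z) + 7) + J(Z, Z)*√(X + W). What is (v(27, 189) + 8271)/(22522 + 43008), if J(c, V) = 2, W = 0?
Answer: 16319/131060 - 3*√3/65530 ≈ 0.12444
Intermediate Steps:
v(X, Z) = -7/2 - √X - X/2 - Z/2 (v(X, Z) = -(((X + Z) + 7) + 2*√(X + 0))/2 = -((7 + X + Z) + 2*√X)/2 = -(7 + X + Z + 2*√X)/2 = -7/2 - √X - X/2 - Z/2)
(v(27, 189) + 8271)/(22522 + 43008) = ((-7/2 - √27 - ½*27 - ½*189) + 8271)/(22522 + 43008) = ((-7/2 - 3*√3 - 27/2 - 189/2) + 8271)/65530 = ((-7/2 - 3*√3 - 27/2 - 189/2) + 8271)*(1/65530) = ((-223/2 - 3*√3) + 8271)*(1/65530) = (16319/2 - 3*√3)*(1/65530) = 16319/131060 - 3*√3/65530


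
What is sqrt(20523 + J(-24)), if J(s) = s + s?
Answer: 15*sqrt(91) ≈ 143.09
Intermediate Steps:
J(s) = 2*s
sqrt(20523 + J(-24)) = sqrt(20523 + 2*(-24)) = sqrt(20523 - 48) = sqrt(20475) = 15*sqrt(91)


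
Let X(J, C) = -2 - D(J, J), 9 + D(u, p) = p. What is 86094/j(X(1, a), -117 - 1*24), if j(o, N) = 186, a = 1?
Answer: 14349/31 ≈ 462.87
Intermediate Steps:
D(u, p) = -9 + p
X(J, C) = 7 - J (X(J, C) = -2 - (-9 + J) = -2 + (9 - J) = 7 - J)
86094/j(X(1, a), -117 - 1*24) = 86094/186 = 86094*(1/186) = 14349/31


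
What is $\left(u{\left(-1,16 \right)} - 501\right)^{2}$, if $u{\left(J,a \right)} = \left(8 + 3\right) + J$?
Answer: $241081$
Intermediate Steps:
$u{\left(J,a \right)} = 11 + J$
$\left(u{\left(-1,16 \right)} - 501\right)^{2} = \left(\left(11 - 1\right) - 501\right)^{2} = \left(10 - 501\right)^{2} = \left(-491\right)^{2} = 241081$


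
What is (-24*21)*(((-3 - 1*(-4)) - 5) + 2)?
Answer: 1008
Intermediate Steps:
(-24*21)*(((-3 - 1*(-4)) - 5) + 2) = -504*(((-3 + 4) - 5) + 2) = -504*((1 - 5) + 2) = -504*(-4 + 2) = -504*(-2) = 1008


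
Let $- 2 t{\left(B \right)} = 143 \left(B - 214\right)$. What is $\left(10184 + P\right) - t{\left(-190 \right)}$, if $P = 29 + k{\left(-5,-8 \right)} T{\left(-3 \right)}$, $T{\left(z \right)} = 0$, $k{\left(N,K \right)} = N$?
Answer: $-18673$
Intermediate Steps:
$t{\left(B \right)} = 15301 - \frac{143 B}{2}$ ($t{\left(B \right)} = - \frac{143 \left(B - 214\right)}{2} = - \frac{143 \left(-214 + B\right)}{2} = - \frac{-30602 + 143 B}{2} = 15301 - \frac{143 B}{2}$)
$P = 29$ ($P = 29 - 0 = 29 + 0 = 29$)
$\left(10184 + P\right) - t{\left(-190 \right)} = \left(10184 + 29\right) - \left(15301 - -13585\right) = 10213 - \left(15301 + 13585\right) = 10213 - 28886 = -18673$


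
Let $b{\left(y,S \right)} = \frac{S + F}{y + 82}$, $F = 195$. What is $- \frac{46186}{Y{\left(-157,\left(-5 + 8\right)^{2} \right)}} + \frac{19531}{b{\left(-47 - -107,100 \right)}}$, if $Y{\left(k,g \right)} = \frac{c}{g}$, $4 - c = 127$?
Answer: $\frac{154584092}{12095} \approx 12781.0$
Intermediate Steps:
$c = -123$ ($c = 4 - 127 = -123$)
$b{\left(y,S \right)} = \frac{195 + S}{82 + y}$ ($b{\left(y,S \right)} = \frac{S + 195}{y + 82} = \frac{195 + S}{82 + y}$)
$Y{\left(k,g \right)} = - \frac{123}{g}$
$- \frac{46186}{Y{\left(-157,\left(-5 + 8\right)^{2} \right)}} + \frac{19531}{b{\left(-47 - -107,100 \right)}} = - \frac{46186}{\left(-123\right) \frac{1}{\left(-5 + 8\right)^{2}}} + \frac{19531}{\frac{1}{82 - -60} \left(195 + 100\right)} = - \frac{46186}{\left(-123\right) \frac{1}{3^{2}}} + \frac{19531}{\frac{1}{82 + \left(-47 + 107\right)} 295} = - \frac{46186}{\left(-123\right) \frac{1}{9}} + \frac{19531}{\frac{1}{82 + 60} \cdot 295} = - \frac{46186}{\left(-123\right) \frac{1}{9}} + \frac{19531}{\frac{1}{142} \cdot 295} = - \frac{46186}{- \frac{41}{3}} + \frac{19531}{\frac{1}{142} \cdot 295} = \left(-46186\right) \left(- \frac{3}{41}\right) + \frac{19531}{\frac{295}{142}} = \frac{138558}{41} + 19531 \cdot \frac{142}{295} = \frac{138558}{41} + \frac{2773402}{295} = \frac{154584092}{12095}$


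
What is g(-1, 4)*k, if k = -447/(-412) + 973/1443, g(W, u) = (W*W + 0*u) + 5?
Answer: 1045897/99086 ≈ 10.555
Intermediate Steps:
g(W, u) = 5 + W**2 (g(W, u) = (W**2 + 0) + 5 = W**2 + 5 = 5 + W**2)
k = 1045897/594516 (k = -447*(-1/412) + 973*(1/1443) = 447/412 + 973/1443 = 1045897/594516 ≈ 1.7592)
g(-1, 4)*k = (5 + (-1)**2)*(1045897/594516) = (5 + 1)*(1045897/594516) = 6*(1045897/594516) = 1045897/99086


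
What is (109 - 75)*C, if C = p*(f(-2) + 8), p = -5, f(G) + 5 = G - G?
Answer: -510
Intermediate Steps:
f(G) = -5 (f(G) = -5 + (G - G) = -5 + 0 = -5)
C = -15 (C = -5*(-5 + 8) = -5*3 = -15)
(109 - 75)*C = (109 - 75)*(-15) = 34*(-15) = -510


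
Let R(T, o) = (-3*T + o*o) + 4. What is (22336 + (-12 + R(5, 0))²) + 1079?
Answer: 23944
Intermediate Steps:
R(T, o) = 4 + o² - 3*T (R(T, o) = (-3*T + o²) + 4 = (o² - 3*T) + 4 = 4 + o² - 3*T)
(22336 + (-12 + R(5, 0))²) + 1079 = (22336 + (-12 + (4 + 0² - 3*5))²) + 1079 = (22336 + (-12 + (4 + 0 - 15))²) + 1079 = (22336 + (-12 - 11)²) + 1079 = (22336 + (-23)²) + 1079 = (22336 + 529) + 1079 = 22865 + 1079 = 23944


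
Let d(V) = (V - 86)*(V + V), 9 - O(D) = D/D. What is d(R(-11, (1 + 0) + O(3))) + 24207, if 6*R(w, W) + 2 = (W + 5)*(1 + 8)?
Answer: 193559/9 ≈ 21507.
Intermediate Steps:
O(D) = 8 (O(D) = 9 - D/D = 9 - 1*1 = 9 - 1 = 8)
R(w, W) = 43/6 + 3*W/2 (R(w, W) = -1/3 + ((W + 5)*(1 + 8))/6 = -1/3 + ((5 + W)*9)/6 = -1/3 + (45 + 9*W)/6 = -1/3 + (15/2 + 3*W/2) = 43/6 + 3*W/2)
d(V) = 2*V*(-86 + V) (d(V) = (-86 + V)*(2*V) = 2*V*(-86 + V))
d(R(-11, (1 + 0) + O(3))) + 24207 = 2*(43/6 + 3*((1 + 0) + 8)/2)*(-86 + (43/6 + 3*((1 + 0) + 8)/2)) + 24207 = 2*(43/6 + 3*(1 + 8)/2)*(-86 + (43/6 + 3*(1 + 8)/2)) + 24207 = 2*(43/6 + (3/2)*9)*(-86 + (43/6 + (3/2)*9)) + 24207 = 2*(43/6 + 27/2)*(-86 + (43/6 + 27/2)) + 24207 = 2*(62/3)*(-86 + 62/3) + 24207 = 2*(62/3)*(-196/3) + 24207 = -24304/9 + 24207 = 193559/9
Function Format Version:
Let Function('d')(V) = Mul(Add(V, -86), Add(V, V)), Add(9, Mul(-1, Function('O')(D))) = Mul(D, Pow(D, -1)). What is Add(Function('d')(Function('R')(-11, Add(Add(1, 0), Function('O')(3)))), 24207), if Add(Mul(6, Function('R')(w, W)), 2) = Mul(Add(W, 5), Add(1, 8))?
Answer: Rational(193559, 9) ≈ 21507.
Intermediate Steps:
Function('O')(D) = 8 (Function('O')(D) = Add(9, Mul(-1, Mul(D, Pow(D, -1)))) = Add(9, Mul(-1, 1)) = Add(9, -1) = 8)
Function('R')(w, W) = Add(Rational(43, 6), Mul(Rational(3, 2), W)) (Function('R')(w, W) = Add(Rational(-1, 3), Mul(Rational(1, 6), Mul(Add(W, 5), Add(1, 8)))) = Add(Rational(-1, 3), Mul(Rational(1, 6), Mul(Add(5, W), 9))) = Add(Rational(-1, 3), Mul(Rational(1, 6), Add(45, Mul(9, W)))) = Add(Rational(-1, 3), Add(Rational(15, 2), Mul(Rational(3, 2), W))) = Add(Rational(43, 6), Mul(Rational(3, 2), W)))
Function('d')(V) = Mul(2, V, Add(-86, V)) (Function('d')(V) = Mul(Add(-86, V), Mul(2, V)) = Mul(2, V, Add(-86, V)))
Add(Function('d')(Function('R')(-11, Add(Add(1, 0), Function('O')(3)))), 24207) = Add(Mul(2, Add(Rational(43, 6), Mul(Rational(3, 2), Add(Add(1, 0), 8))), Add(-86, Add(Rational(43, 6), Mul(Rational(3, 2), Add(Add(1, 0), 8))))), 24207) = Add(Mul(2, Add(Rational(43, 6), Mul(Rational(3, 2), Add(1, 8))), Add(-86, Add(Rational(43, 6), Mul(Rational(3, 2), Add(1, 8))))), 24207) = Add(Mul(2, Add(Rational(43, 6), Mul(Rational(3, 2), 9)), Add(-86, Add(Rational(43, 6), Mul(Rational(3, 2), 9)))), 24207) = Add(Mul(2, Add(Rational(43, 6), Rational(27, 2)), Add(-86, Add(Rational(43, 6), Rational(27, 2)))), 24207) = Add(Mul(2, Rational(62, 3), Add(-86, Rational(62, 3))), 24207) = Add(Mul(2, Rational(62, 3), Rational(-196, 3)), 24207) = Add(Rational(-24304, 9), 24207) = Rational(193559, 9)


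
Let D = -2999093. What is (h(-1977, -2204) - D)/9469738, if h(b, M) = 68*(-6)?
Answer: 2998685/9469738 ≈ 0.31666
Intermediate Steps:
h(b, M) = -408
(h(-1977, -2204) - D)/9469738 = (-408 - 1*(-2999093))/9469738 = (-408 + 2999093)*(1/9469738) = 2998685*(1/9469738) = 2998685/9469738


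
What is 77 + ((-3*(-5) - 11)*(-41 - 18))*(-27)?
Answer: 6449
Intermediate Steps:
77 + ((-3*(-5) - 11)*(-41 - 18))*(-27) = 77 + ((15 - 11)*(-59))*(-27) = 77 + (4*(-59))*(-27) = 77 - 236*(-27) = 77 + 6372 = 6449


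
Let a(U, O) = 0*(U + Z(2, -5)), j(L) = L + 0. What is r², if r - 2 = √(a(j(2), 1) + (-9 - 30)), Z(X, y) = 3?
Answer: (2 + I*√39)² ≈ -35.0 + 24.98*I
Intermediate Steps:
j(L) = L
a(U, O) = 0 (a(U, O) = 0*(U + 3) = 0*(3 + U) = 0)
r = 2 + I*√39 (r = 2 + √(0 + (-9 - 30)) = 2 + √(0 - 39) = 2 + √(-39) = 2 + I*√39 ≈ 2.0 + 6.245*I)
r² = (2 + I*√39)²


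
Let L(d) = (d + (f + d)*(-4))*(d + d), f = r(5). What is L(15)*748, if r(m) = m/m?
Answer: -1099560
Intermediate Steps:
r(m) = 1
f = 1
L(d) = 2*d*(-4 - 3*d) (L(d) = (d + (1 + d)*(-4))*(d + d) = (d + (-4 - 4*d))*(2*d) = (-4 - 3*d)*(2*d) = 2*d*(-4 - 3*d))
L(15)*748 = -2*15*(4 + 3*15)*748 = -2*15*(4 + 45)*748 = -2*15*49*748 = -1470*748 = -1099560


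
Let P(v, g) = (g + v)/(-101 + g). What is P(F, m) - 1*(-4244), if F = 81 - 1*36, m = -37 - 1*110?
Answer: 526307/124 ≈ 4244.4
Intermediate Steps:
m = -147 (m = -37 - 110 = -147)
F = 45 (F = 81 - 36 = 45)
P(v, g) = (g + v)/(-101 + g)
P(F, m) - 1*(-4244) = (-147 + 45)/(-101 - 147) - 1*(-4244) = -102/(-248) + 4244 = -1/248*(-102) + 4244 = 51/124 + 4244 = 526307/124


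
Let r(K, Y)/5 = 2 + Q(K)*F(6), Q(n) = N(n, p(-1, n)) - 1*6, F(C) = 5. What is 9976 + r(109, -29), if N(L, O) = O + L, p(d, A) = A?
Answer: 15286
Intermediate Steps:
N(L, O) = L + O
Q(n) = -6 + 2*n (Q(n) = (n + n) - 1*6 = 2*n - 6 = -6 + 2*n)
r(K, Y) = -140 + 50*K (r(K, Y) = 5*(2 + (-6 + 2*K)*5) = 5*(2 + (-30 + 10*K)) = 5*(-28 + 10*K) = -140 + 50*K)
9976 + r(109, -29) = 9976 + (-140 + 50*109) = 9976 + (-140 + 5450) = 9976 + 5310 = 15286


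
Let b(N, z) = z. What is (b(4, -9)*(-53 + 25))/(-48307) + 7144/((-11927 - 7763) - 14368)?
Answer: -25263416/117517129 ≈ -0.21498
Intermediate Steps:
(b(4, -9)*(-53 + 25))/(-48307) + 7144/((-11927 - 7763) - 14368) = -9*(-53 + 25)/(-48307) + 7144/((-11927 - 7763) - 14368) = -9*(-28)*(-1/48307) + 7144/(-19690 - 14368) = 252*(-1/48307) + 7144/(-34058) = -36/6901 + 7144*(-1/34058) = -36/6901 - 3572/17029 = -25263416/117517129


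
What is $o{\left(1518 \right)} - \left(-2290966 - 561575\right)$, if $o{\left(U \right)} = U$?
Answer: $2854059$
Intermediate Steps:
$o{\left(1518 \right)} - \left(-2290966 - 561575\right) = 1518 - \left(-2290966 - 561575\right) = 1518 - -2852541 = 1518 + 2852541 = 2854059$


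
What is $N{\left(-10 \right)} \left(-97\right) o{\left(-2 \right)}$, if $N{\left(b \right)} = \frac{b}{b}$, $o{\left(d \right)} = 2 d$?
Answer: $388$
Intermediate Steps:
$N{\left(b \right)} = 1$
$N{\left(-10 \right)} \left(-97\right) o{\left(-2 \right)} = 1 \left(-97\right) 2 \left(-2\right) = \left(-97\right) \left(-4\right) = 388$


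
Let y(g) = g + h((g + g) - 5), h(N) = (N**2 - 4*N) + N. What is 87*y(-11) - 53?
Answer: 69460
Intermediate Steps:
h(N) = N**2 - 3*N
y(g) = g + (-8 + 2*g)*(-5 + 2*g) (y(g) = g + ((g + g) - 5)*(-3 + ((g + g) - 5)) = g + (2*g - 5)*(-3 + (2*g - 5)) = g + (-5 + 2*g)*(-3 + (-5 + 2*g)) = g + (-5 + 2*g)*(-8 + 2*g) = g + (-8 + 2*g)*(-5 + 2*g))
87*y(-11) - 53 = 87*(40 - 25*(-11) + 4*(-11)**2) - 53 = 87*(40 + 275 + 4*121) - 53 = 87*(40 + 275 + 484) - 53 = 87*799 - 53 = 69513 - 53 = 69460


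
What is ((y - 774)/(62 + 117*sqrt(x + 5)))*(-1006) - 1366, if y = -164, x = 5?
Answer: -120122886/66523 + 55202238*sqrt(10)/66523 ≈ 818.39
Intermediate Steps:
((y - 774)/(62 + 117*sqrt(x + 5)))*(-1006) - 1366 = ((-164 - 774)/(62 + 117*sqrt(5 + 5)))*(-1006) - 1366 = -938/(62 + 117*sqrt(10))*(-1006) - 1366 = 943628/(62 + 117*sqrt(10)) - 1366 = -1366 + 943628/(62 + 117*sqrt(10))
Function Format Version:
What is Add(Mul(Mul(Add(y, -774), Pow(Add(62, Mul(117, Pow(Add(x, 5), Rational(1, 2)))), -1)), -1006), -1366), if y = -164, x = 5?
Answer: Add(Rational(-120122886, 66523), Mul(Rational(55202238, 66523), Pow(10, Rational(1, 2)))) ≈ 818.39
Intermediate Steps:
Add(Mul(Mul(Add(y, -774), Pow(Add(62, Mul(117, Pow(Add(x, 5), Rational(1, 2)))), -1)), -1006), -1366) = Add(Mul(Mul(Add(-164, -774), Pow(Add(62, Mul(117, Pow(Add(5, 5), Rational(1, 2)))), -1)), -1006), -1366) = Add(Mul(Mul(-938, Pow(Add(62, Mul(117, Pow(10, Rational(1, 2)))), -1)), -1006), -1366) = Add(Mul(943628, Pow(Add(62, Mul(117, Pow(10, Rational(1, 2)))), -1)), -1366) = Add(-1366, Mul(943628, Pow(Add(62, Mul(117, Pow(10, Rational(1, 2)))), -1)))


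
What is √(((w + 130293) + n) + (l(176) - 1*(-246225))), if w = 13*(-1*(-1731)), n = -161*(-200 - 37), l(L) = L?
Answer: √437354 ≈ 661.33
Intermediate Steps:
n = 38157 (n = -161*(-237) = 38157)
w = 22503 (w = 13*1731 = 22503)
√(((w + 130293) + n) + (l(176) - 1*(-246225))) = √(((22503 + 130293) + 38157) + (176 - 1*(-246225))) = √((152796 + 38157) + (176 + 246225)) = √(190953 + 246401) = √437354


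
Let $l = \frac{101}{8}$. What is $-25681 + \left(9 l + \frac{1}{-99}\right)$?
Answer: $- \frac{20249369}{792} \approx -25567.0$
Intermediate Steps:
$l = \frac{101}{8}$ ($l = 101 \cdot \frac{1}{8} = \frac{101}{8} \approx 12.625$)
$-25681 + \left(9 l + \frac{1}{-99}\right) = -25681 + \left(9 \cdot \frac{101}{8} + \frac{1}{-99}\right) = -25681 + \left(\frac{909}{8} - \frac{1}{99}\right) = -25681 + \frac{89983}{792} = - \frac{20249369}{792}$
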